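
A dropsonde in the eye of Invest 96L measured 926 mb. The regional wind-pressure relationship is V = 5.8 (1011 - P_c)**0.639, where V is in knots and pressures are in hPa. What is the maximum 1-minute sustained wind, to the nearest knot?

99 kt

ΔP = 1011 − 926 = 85 mb.
85^0.639 ≈ 17.096.
V ≈ 5.8 × 17.096 ≈ 99.2 kt.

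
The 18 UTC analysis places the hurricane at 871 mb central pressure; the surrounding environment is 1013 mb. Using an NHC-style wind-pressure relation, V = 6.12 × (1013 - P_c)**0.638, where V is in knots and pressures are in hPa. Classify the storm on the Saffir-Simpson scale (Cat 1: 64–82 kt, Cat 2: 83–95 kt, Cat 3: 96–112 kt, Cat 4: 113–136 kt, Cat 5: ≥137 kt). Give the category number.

ΔP = 1013 − 871 = 142 mb.
V ≈ 6.12 × 142^0.638 = 6.12 × 23.61 ≈ 145 kt.
145 kt falls in the Category 5 band.

5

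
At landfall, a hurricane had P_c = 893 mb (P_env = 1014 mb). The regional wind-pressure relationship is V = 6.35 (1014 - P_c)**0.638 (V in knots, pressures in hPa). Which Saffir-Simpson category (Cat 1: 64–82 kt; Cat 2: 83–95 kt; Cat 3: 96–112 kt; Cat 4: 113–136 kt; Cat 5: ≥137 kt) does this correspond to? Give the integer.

4

ΔP = 1014 − 893 = 121 mb.
V ≈ 6.35 × 121^0.638 = 6.35 × 21.32 ≈ 135 kt.
135 kt falls in the Category 4 band.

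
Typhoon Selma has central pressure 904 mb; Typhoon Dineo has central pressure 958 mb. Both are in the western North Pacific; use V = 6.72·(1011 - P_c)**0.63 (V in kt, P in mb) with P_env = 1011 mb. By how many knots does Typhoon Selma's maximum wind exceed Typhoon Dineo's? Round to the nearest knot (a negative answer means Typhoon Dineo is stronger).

46 kt

Typhoon Selma: ΔP = 107; V ≈ 6.72 × 107^0.63 ≈ 127.61 kt.
Typhoon Dineo: ΔP = 53; V ≈ 6.72 × 53^0.63 ≈ 81.97 kt.
Difference ≈ 127.61 − 81.97 = 45.64 → 46 kt.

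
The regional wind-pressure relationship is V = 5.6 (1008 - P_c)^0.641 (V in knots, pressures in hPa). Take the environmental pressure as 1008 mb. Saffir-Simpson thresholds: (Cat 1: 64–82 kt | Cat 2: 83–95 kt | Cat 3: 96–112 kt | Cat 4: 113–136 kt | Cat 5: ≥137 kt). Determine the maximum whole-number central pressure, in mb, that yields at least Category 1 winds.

963 mb

Category 1 begins at V = 64 kt.
Required ΔP = (64/5.6)^(1/0.641) = 11.429^1.560 ≈ 44.72 mb.
P_c ≤ 1008 − 44.72 = 963.28, so the highest integer P_c is 963 mb.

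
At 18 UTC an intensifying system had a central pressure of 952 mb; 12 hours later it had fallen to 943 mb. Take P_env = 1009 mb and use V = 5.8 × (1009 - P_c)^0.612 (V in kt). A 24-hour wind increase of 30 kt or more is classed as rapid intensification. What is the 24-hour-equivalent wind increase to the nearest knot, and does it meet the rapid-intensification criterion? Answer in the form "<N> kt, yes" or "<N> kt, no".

13 kt, no

V₁: ΔP = 57, V ≈ 5.8 × 57^0.612 ≈ 68.87 kt.
V₂: ΔP = 66, V ≈ 5.8 × 66^0.612 ≈ 75.33 kt.
ΔV over 12 h = 6.46 kt → 24 h equivalent = 6.46 × 24/12 ≈ 12.92 kt.
13 kt < 30 kt ⇒ not rapid intensification.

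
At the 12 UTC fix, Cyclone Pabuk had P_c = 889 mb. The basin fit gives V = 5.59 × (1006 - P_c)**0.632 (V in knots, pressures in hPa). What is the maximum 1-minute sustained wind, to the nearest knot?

ΔP = 1006 − 889 = 117 mb.
117^0.632 ≈ 20.281.
V ≈ 5.59 × 20.281 ≈ 113.4 kt.

113 kt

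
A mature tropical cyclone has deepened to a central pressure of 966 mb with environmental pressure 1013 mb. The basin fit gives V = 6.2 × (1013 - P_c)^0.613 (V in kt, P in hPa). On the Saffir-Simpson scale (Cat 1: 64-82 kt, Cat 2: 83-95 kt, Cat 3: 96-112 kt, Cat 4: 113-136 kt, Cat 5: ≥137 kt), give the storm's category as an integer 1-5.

1

ΔP = 1013 − 966 = 47 mb.
V ≈ 6.2 × 47^0.613 = 6.2 × 10.59 ≈ 66 kt.
66 kt falls in the Category 1 band.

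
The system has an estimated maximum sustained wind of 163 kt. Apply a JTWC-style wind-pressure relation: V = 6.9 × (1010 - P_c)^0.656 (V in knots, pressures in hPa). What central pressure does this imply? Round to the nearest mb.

ΔP = (V / 6.9)^(1/0.656) = (163/6.9)^1.524.
163/6.9 = 23.623; 23.623^1.524 ≈ 124.02 mb.
P_c = 1010 − 124.02 = 885.98 ≈ 886 mb.

886 mb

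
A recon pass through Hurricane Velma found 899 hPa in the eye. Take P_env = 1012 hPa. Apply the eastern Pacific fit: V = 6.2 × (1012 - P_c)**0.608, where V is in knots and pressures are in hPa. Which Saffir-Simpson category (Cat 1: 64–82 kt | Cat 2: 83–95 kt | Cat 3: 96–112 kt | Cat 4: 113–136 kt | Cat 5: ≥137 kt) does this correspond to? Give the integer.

3

ΔP = 1012 − 899 = 113 hPa.
V ≈ 6.2 × 113^0.608 = 6.2 × 17.71 ≈ 110 kt.
110 kt falls in the Category 3 band.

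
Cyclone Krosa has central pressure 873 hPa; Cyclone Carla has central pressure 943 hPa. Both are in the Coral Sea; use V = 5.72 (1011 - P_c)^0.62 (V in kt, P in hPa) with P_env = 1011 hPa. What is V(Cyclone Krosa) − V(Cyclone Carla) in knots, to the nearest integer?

43 kt

Cyclone Krosa: ΔP = 138; V ≈ 5.72 × 138^0.62 ≈ 121.37 kt.
Cyclone Carla: ΔP = 68; V ≈ 5.72 × 68^0.62 ≈ 78.26 kt.
Difference ≈ 121.37 − 78.26 = 43.11 → 43 kt.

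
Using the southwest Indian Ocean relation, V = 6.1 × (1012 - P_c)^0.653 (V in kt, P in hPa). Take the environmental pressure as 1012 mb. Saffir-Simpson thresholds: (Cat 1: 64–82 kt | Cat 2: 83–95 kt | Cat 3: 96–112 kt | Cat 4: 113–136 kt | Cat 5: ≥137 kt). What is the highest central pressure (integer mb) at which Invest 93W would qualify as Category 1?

Category 1 begins at V = 64 kt.
Required ΔP = (64/6.1)^(1/0.653) = 10.492^1.531 ≈ 36.59 mb.
P_c ≤ 1012 − 36.59 = 975.41, so the highest integer P_c is 975 mb.

975 mb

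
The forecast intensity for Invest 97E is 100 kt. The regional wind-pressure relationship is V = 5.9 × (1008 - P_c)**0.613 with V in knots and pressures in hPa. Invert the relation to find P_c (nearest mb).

ΔP = (V / 5.9)^(1/0.613) = (100/5.9)^1.631.
100/5.9 = 16.949; 16.949^1.631 ≈ 101.19 mb.
P_c = 1008 − 101.19 = 906.81 ≈ 907 mb.

907 mb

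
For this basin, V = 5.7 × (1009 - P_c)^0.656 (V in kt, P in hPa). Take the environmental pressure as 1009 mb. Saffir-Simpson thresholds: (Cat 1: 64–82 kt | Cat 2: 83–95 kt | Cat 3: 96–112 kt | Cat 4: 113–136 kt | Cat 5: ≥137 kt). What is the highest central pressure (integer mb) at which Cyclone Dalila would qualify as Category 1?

Category 1 begins at V = 64 kt.
Required ΔP = (64/5.7)^(1/0.656) = 11.228^1.524 ≈ 39.91 mb.
P_c ≤ 1009 − 39.91 = 969.09, so the highest integer P_c is 969 mb.

969 mb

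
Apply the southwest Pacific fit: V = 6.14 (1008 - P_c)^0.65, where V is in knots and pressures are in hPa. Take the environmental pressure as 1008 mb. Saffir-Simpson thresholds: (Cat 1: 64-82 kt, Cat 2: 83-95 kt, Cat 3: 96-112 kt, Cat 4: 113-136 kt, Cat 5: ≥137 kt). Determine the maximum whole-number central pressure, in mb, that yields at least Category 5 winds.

Category 5 begins at V = 137 kt.
Required ΔP = (137/6.14)^(1/0.65) = 22.313^1.538 ≈ 118.77 mb.
P_c ≤ 1008 − 118.77 = 889.23, so the highest integer P_c is 889 mb.

889 mb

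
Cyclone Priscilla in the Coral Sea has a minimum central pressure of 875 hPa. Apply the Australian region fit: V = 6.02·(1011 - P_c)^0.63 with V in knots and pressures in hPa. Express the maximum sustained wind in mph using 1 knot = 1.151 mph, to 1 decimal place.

ΔP = 1011 − 875 = 136 hPa.
V ≈ 6.02 × 136^0.63 = 6.02 × 22.087 ≈ 132.962 kt.
132.962 × 1.151 ≈ 153.04 mph → 153.0 mph.

153.0 mph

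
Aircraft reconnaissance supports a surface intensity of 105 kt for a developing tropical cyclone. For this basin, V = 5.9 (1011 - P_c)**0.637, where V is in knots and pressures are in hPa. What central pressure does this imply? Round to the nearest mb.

919 mb

ΔP = (V / 5.9)^(1/0.637) = (105/5.9)^1.570.
105/5.9 = 17.797; 17.797^1.570 ≈ 91.80 mb.
P_c = 1011 − 91.80 = 919.20 ≈ 919 mb.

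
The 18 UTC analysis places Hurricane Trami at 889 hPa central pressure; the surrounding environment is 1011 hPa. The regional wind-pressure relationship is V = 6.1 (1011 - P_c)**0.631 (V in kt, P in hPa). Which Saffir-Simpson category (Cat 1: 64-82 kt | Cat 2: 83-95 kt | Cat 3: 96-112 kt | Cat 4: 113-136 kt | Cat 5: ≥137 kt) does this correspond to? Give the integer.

4

ΔP = 1011 − 889 = 122 hPa.
V ≈ 6.1 × 122^0.631 = 6.1 × 20.72 ≈ 126 kt.
126 kt falls in the Category 4 band.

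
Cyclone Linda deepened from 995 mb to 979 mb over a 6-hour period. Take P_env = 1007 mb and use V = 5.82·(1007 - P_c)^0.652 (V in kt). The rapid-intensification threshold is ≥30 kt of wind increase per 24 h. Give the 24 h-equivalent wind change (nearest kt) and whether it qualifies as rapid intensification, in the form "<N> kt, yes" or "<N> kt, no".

V₁: ΔP = 12, V ≈ 5.82 × 12^0.652 ≈ 29.41 kt.
V₂: ΔP = 28, V ≈ 5.82 × 28^0.652 ≈ 51.11 kt.
ΔV over 6 h = 21.70 kt → 24 h equivalent = 21.70 × 24/6 ≈ 86.80 kt.
87 kt ≥ 30 kt ⇒ rapid intensification.

87 kt, yes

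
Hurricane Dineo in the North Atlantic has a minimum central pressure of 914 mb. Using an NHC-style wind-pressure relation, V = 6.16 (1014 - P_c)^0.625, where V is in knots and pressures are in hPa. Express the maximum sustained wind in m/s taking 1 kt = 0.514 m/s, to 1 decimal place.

ΔP = 1014 − 914 = 100 mb.
V ≈ 6.16 × 100^0.625 = 6.16 × 17.783 ≈ 109.542 kt.
109.542 × 0.514 ≈ 56.30 m/s → 56.3 m/s.

56.3 m/s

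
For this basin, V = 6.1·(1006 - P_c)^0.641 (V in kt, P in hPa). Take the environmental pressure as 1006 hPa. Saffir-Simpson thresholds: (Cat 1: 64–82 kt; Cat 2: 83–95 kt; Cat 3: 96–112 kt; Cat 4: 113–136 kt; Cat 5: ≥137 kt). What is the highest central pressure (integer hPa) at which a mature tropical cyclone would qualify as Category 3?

932 hPa

Category 3 begins at V = 96 kt.
Required ΔP = (96/6.1)^(1/0.641) = 15.738^1.560 ≈ 73.67 hPa.
P_c ≤ 1006 − 73.67 = 932.33, so the highest integer P_c is 932 hPa.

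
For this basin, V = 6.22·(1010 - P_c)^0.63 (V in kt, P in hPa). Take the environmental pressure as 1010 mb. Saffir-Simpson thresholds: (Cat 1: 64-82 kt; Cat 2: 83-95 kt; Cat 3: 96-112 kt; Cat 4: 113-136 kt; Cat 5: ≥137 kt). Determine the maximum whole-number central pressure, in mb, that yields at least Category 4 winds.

910 mb

Category 4 begins at V = 113 kt.
Required ΔP = (113/6.22)^(1/0.63) = 18.167^1.587 ≈ 99.74 mb.
P_c ≤ 1010 − 99.74 = 910.26, so the highest integer P_c is 910 mb.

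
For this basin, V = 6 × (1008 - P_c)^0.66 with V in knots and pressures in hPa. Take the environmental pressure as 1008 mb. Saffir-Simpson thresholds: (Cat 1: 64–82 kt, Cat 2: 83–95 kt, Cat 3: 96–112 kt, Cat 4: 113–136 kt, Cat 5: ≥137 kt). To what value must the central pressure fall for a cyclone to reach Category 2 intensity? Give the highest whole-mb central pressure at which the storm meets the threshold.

954 mb

Category 2 begins at V = 83 kt.
Required ΔP = (83/6)^(1/0.66) = 13.833^1.515 ≈ 53.54 mb.
P_c ≤ 1008 − 53.54 = 954.46, so the highest integer P_c is 954 mb.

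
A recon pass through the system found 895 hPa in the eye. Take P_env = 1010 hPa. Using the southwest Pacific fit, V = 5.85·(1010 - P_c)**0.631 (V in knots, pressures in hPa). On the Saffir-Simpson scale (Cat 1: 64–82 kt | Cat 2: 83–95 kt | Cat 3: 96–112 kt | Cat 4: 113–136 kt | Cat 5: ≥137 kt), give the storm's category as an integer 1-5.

ΔP = 1010 − 895 = 115 hPa.
V ≈ 5.85 × 115^0.631 = 5.85 × 19.97 ≈ 117 kt.
117 kt falls in the Category 4 band.

4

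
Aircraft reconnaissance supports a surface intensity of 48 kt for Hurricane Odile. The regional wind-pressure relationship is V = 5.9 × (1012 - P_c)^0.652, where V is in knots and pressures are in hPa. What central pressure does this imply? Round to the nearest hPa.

ΔP = (V / 5.9)^(1/0.652) = (48/5.9)^1.534.
48/5.9 = 8.136; 8.136^1.534 ≈ 24.91 hPa.
P_c = 1012 − 24.91 = 987.09 ≈ 987 hPa.

987 hPa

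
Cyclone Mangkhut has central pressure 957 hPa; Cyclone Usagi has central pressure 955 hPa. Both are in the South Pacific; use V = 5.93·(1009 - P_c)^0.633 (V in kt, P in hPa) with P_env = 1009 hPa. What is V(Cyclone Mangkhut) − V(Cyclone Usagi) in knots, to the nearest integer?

-2 kt

Cyclone Mangkhut: ΔP = 52; V ≈ 5.93 × 52^0.633 ≈ 72.32 kt.
Cyclone Usagi: ΔP = 54; V ≈ 5.93 × 54^0.633 ≈ 74.07 kt.
Difference ≈ 72.32 − 74.07 = -1.75 → -2 kt.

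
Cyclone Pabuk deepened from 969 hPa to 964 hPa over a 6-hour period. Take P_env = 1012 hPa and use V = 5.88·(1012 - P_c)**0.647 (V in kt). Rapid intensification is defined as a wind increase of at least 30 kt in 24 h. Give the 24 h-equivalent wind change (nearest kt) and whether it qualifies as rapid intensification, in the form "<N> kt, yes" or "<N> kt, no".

V₁: ΔP = 43, V ≈ 5.88 × 43^0.647 ≈ 67.02 kt.
V₂: ΔP = 48, V ≈ 5.88 × 48^0.647 ≈ 71.97 kt.
ΔV over 6 h = 4.95 kt → 24 h equivalent = 4.95 × 24/6 ≈ 19.80 kt.
20 kt < 30 kt ⇒ not rapid intensification.

20 kt, no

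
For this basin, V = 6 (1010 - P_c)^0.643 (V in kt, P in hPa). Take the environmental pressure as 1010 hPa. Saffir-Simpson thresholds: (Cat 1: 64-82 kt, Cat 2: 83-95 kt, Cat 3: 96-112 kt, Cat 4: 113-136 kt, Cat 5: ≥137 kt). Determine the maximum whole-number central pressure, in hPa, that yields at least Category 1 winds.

970 hPa

Category 1 begins at V = 64 kt.
Required ΔP = (64/6)^(1/0.643) = 10.667^1.555 ≈ 39.70 hPa.
P_c ≤ 1010 − 39.70 = 970.30, so the highest integer P_c is 970 hPa.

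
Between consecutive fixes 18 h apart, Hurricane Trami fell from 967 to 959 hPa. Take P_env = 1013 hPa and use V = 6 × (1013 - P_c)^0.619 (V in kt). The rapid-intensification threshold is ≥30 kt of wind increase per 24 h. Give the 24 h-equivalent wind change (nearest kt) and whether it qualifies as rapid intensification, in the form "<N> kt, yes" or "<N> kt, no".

V₁: ΔP = 46, V ≈ 6 × 46^0.619 ≈ 64.18 kt.
V₂: ΔP = 54, V ≈ 6 × 54^0.619 ≈ 70.88 kt.
ΔV over 18 h = 6.70 kt → 24 h equivalent = 6.70 × 24/18 ≈ 8.93 kt.
9 kt < 30 kt ⇒ not rapid intensification.

9 kt, no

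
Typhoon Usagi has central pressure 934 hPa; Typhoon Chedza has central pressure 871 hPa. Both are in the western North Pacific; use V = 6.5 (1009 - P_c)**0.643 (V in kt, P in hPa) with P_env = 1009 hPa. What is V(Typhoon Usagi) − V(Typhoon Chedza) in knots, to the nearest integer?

Typhoon Usagi: ΔP = 75; V ≈ 6.5 × 75^0.643 ≈ 104.37 kt.
Typhoon Chedza: ΔP = 138; V ≈ 6.5 × 138^0.643 ≈ 154.47 kt.
Difference ≈ 104.37 − 154.47 = -50.10 → -50 kt.

-50 kt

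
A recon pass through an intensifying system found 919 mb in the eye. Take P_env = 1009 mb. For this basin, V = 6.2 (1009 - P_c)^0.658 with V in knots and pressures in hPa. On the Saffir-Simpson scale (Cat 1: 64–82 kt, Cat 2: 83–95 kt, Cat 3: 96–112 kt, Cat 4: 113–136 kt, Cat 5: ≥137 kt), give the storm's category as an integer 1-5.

4

ΔP = 1009 − 919 = 90 mb.
V ≈ 6.2 × 90^0.658 = 6.2 × 19.31 ≈ 120 kt.
120 kt falls in the Category 4 band.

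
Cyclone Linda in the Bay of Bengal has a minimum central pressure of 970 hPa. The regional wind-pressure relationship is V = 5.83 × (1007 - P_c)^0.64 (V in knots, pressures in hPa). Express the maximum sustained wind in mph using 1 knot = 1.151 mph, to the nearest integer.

ΔP = 1007 − 970 = 37 hPa.
V ≈ 5.83 × 37^0.64 = 5.83 × 10.084 ≈ 58.792 kt.
58.792 × 1.151 ≈ 67.67 mph → 68 mph.

68 mph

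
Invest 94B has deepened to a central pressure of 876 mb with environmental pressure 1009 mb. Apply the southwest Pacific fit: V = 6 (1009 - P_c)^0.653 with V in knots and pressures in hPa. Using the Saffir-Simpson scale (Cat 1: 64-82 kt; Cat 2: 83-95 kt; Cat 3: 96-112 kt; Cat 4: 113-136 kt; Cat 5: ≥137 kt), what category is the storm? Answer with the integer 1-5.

5

ΔP = 1009 − 876 = 133 mb.
V ≈ 6 × 133^0.653 = 6 × 24.37 ≈ 146 kt.
146 kt falls in the Category 5 band.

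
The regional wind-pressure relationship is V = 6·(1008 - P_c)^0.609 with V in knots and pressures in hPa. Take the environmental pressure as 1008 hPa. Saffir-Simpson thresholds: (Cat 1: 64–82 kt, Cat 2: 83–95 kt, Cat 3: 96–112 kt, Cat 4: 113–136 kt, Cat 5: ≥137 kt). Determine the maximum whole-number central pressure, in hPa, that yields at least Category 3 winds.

913 hPa

Category 3 begins at V = 96 kt.
Required ΔP = (96/6)^(1/0.609) = 16.000^1.642 ≈ 94.89 hPa.
P_c ≤ 1008 − 94.89 = 913.11, so the highest integer P_c is 913 hPa.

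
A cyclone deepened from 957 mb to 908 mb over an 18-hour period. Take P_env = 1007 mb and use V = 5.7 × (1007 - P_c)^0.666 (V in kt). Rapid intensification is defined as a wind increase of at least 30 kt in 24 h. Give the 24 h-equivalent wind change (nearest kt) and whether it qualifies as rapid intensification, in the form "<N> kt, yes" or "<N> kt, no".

V₁: ΔP = 50, V ≈ 5.7 × 50^0.666 ≈ 77.16 kt.
V₂: ΔP = 99, V ≈ 5.7 × 99^0.666 ≈ 121.61 kt.
ΔV over 18 h = 44.45 kt → 24 h equivalent = 44.45 × 24/18 ≈ 59.27 kt.
59 kt ≥ 30 kt ⇒ rapid intensification.

59 kt, yes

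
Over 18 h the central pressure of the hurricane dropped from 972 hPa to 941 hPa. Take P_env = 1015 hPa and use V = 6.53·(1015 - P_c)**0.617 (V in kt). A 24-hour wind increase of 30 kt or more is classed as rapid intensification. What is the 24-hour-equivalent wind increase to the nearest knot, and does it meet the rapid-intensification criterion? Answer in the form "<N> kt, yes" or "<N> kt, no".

V₁: ΔP = 43, V ≈ 6.53 × 43^0.617 ≈ 66.49 kt.
V₂: ΔP = 74, V ≈ 6.53 × 74^0.617 ≈ 92.95 kt.
ΔV over 18 h = 26.46 kt → 24 h equivalent = 26.46 × 24/18 ≈ 35.28 kt.
35 kt ≥ 30 kt ⇒ rapid intensification.

35 kt, yes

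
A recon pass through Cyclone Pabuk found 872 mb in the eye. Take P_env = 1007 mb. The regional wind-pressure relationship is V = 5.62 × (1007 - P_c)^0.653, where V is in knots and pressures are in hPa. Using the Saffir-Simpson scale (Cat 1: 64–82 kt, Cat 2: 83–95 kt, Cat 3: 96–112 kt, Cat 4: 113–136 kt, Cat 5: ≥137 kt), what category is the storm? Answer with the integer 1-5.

ΔP = 1007 − 872 = 135 mb.
V ≈ 5.62 × 135^0.653 = 5.62 × 24.61 ≈ 138 kt.
138 kt falls in the Category 5 band.

5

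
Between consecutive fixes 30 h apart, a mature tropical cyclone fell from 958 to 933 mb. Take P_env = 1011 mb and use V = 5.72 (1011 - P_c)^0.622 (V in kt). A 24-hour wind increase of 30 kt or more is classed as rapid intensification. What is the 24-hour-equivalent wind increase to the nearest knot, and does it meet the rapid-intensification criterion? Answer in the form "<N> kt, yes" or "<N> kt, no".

15 kt, no

V₁: ΔP = 53, V ≈ 5.72 × 53^0.622 ≈ 67.59 kt.
V₂: ΔP = 78, V ≈ 5.72 × 78^0.622 ≈ 85.96 kt.
ΔV over 30 h = 18.37 kt → 24 h equivalent = 18.37 × 24/30 ≈ 14.70 kt.
15 kt < 30 kt ⇒ not rapid intensification.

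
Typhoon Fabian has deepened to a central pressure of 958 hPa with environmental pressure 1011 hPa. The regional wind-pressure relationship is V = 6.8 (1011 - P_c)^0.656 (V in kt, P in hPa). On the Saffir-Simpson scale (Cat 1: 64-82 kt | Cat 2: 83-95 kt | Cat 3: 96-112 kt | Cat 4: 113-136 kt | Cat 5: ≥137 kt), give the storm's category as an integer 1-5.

ΔP = 1011 − 958 = 53 hPa.
V ≈ 6.8 × 53^0.656 = 6.8 × 13.52 ≈ 92 kt.
92 kt falls in the Category 2 band.

2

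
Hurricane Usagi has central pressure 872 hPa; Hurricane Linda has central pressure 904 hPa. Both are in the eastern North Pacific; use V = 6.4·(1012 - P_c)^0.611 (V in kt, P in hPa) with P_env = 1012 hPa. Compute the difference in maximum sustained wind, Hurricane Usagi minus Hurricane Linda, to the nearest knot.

19 kt

Hurricane Usagi: ΔP = 140; V ≈ 6.4 × 140^0.611 ≈ 131.06 kt.
Hurricane Linda: ΔP = 108; V ≈ 6.4 × 108^0.611 ≈ 111.84 kt.
Difference ≈ 131.06 − 111.84 = 19.22 → 19 kt.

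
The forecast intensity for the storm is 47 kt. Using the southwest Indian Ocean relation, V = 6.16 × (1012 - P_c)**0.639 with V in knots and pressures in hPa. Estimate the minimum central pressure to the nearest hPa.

ΔP = (V / 6.16)^(1/0.639) = (47/6.16)^1.565.
47/6.16 = 7.630; 7.630^1.565 ≈ 24.05 hPa.
P_c = 1012 − 24.05 = 987.95 ≈ 988 hPa.

988 hPa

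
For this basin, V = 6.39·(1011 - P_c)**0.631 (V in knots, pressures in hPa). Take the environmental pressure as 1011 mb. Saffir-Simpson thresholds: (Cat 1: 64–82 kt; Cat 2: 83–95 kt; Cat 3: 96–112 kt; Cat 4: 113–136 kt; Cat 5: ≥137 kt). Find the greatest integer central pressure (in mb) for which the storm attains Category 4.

916 mb

Category 4 begins at V = 113 kt.
Required ΔP = (113/6.39)^(1/0.631) = 17.684^1.585 ≈ 94.87 mb.
P_c ≤ 1011 − 94.87 = 916.13, so the highest integer P_c is 916 mb.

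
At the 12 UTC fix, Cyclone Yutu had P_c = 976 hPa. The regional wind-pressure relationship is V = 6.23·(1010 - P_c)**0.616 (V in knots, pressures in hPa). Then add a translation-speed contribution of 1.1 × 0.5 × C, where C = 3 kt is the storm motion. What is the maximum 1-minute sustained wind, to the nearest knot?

ΔP = 1010 − 976 = 34 hPa.
34^0.616 ≈ 8.778.
V ≈ 6.23 × 8.778 ≈ 54.7 kt.
Translation term: 1.1 × 0.5 × 3 = 1.65 kt.
Corrected V ≈ 56.35 kt → 56 kt.

56 kt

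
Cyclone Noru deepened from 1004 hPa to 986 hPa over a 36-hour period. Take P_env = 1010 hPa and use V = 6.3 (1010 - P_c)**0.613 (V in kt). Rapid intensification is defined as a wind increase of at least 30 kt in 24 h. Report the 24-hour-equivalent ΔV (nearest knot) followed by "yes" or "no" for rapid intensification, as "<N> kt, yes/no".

V₁: ΔP = 6, V ≈ 6.3 × 6^0.613 ≈ 18.90 kt.
V₂: ΔP = 24, V ≈ 6.3 × 24^0.613 ≈ 44.20 kt.
ΔV over 36 h = 25.30 kt → 24 h equivalent = 25.30 × 24/36 ≈ 16.87 kt.
17 kt < 30 kt ⇒ not rapid intensification.

17 kt, no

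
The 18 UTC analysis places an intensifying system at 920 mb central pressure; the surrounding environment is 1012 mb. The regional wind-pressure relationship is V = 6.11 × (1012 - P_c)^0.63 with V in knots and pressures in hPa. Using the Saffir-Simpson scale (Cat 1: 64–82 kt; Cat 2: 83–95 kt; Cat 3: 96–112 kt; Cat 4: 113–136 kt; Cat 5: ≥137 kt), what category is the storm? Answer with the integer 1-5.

ΔP = 1012 − 920 = 92 mb.
V ≈ 6.11 × 92^0.63 = 6.11 × 17.27 ≈ 105 kt.
105 kt falls in the Category 3 band.

3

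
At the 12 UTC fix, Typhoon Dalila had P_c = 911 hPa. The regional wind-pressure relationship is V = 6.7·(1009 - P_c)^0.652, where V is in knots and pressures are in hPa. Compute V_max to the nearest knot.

133 kt

ΔP = 1009 − 911 = 98 hPa.
98^0.652 ≈ 19.874.
V ≈ 6.7 × 19.874 ≈ 133.2 kt.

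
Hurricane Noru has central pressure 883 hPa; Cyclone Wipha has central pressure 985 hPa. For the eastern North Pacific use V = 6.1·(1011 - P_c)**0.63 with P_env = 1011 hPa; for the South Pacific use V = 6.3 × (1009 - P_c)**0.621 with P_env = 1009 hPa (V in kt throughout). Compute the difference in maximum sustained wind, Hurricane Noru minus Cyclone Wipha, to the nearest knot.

Hurricane Noru: ΔP = 128; V ≈ 6.1 × 128^0.63 ≈ 129.68 kt.
Cyclone Wipha: ΔP = 24; V ≈ 6.3 × 24^0.621 ≈ 45.34 kt.
Difference ≈ 129.68 − 45.34 = 84.34 → 84 kt.

84 kt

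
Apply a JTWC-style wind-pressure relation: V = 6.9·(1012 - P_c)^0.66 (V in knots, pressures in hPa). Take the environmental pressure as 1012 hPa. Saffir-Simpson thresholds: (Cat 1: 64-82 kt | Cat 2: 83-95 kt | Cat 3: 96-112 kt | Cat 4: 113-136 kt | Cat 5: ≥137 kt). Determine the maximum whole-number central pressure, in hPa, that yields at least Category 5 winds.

Category 5 begins at V = 137 kt.
Required ΔP = (137/6.9)^(1/0.66) = 19.855^1.515 ≈ 92.57 hPa.
P_c ≤ 1012 − 92.57 = 919.43, so the highest integer P_c is 919 hPa.

919 hPa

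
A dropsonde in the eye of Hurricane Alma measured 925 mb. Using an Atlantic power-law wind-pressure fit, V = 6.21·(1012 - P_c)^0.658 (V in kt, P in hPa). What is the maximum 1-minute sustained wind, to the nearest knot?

ΔP = 1012 − 925 = 87 mb.
87^0.658 ≈ 18.889.
V ≈ 6.21 × 18.889 ≈ 117.3 kt.

117 kt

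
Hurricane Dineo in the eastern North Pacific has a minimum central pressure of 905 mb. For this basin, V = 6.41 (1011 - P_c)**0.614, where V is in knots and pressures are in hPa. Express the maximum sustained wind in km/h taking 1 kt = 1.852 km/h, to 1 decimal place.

ΔP = 1011 − 905 = 106 mb.
V ≈ 6.41 × 106^0.614 = 6.41 × 17.520 ≈ 112.304 kt.
112.304 × 1.852 ≈ 207.99 km/h → 208.0 km/h.

208.0 km/h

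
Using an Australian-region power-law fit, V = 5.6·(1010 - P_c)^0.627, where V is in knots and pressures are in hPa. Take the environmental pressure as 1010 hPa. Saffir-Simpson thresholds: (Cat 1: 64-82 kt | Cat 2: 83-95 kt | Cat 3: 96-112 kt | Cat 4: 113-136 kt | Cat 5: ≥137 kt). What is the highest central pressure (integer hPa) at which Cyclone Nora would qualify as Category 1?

961 hPa

Category 1 begins at V = 64 kt.
Required ΔP = (64/5.6)^(1/0.627) = 11.429^1.595 ≈ 48.68 hPa.
P_c ≤ 1010 − 48.68 = 961.32, so the highest integer P_c is 961 hPa.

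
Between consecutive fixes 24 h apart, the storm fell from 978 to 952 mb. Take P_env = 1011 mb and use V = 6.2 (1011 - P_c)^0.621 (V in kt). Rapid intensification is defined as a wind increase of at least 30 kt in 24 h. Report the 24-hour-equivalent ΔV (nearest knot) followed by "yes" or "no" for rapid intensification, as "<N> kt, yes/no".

24 kt, no

V₁: ΔP = 33, V ≈ 6.2 × 33^0.621 ≈ 54.37 kt.
V₂: ΔP = 59, V ≈ 6.2 × 59^0.621 ≈ 78.00 kt.
ΔV over 24 h = 23.63 kt → 24 h equivalent = 23.63 × 24/24 ≈ 23.63 kt.
24 kt < 30 kt ⇒ not rapid intensification.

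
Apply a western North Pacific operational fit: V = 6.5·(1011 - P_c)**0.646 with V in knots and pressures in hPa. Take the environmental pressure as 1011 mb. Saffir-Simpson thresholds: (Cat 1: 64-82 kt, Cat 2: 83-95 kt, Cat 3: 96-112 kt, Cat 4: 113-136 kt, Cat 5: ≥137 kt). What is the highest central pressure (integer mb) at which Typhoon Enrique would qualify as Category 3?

946 mb

Category 3 begins at V = 96 kt.
Required ΔP = (96/6.5)^(1/0.646) = 14.769^1.548 ≈ 64.59 mb.
P_c ≤ 1011 − 64.59 = 946.41, so the highest integer P_c is 946 mb.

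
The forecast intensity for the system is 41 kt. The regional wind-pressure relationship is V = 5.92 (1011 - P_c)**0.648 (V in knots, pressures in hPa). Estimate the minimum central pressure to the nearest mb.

ΔP = (V / 5.92)^(1/0.648) = (41/5.92)^1.543.
41/5.92 = 6.926; 6.926^1.543 ≈ 19.82 mb.
P_c = 1011 − 19.82 = 991.18 ≈ 991 mb.

991 mb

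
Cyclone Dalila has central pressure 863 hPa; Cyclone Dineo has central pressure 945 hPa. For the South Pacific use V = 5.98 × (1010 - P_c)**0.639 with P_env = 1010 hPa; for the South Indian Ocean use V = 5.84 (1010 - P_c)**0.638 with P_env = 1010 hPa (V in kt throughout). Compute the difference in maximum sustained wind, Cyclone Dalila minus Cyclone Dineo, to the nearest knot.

61 kt

Cyclone Dalila: ΔP = 147; V ≈ 5.98 × 147^0.639 ≈ 145.08 kt.
Cyclone Dineo: ΔP = 65; V ≈ 5.84 × 65^0.638 ≈ 83.76 kt.
Difference ≈ 145.08 − 83.76 = 61.32 → 61 kt.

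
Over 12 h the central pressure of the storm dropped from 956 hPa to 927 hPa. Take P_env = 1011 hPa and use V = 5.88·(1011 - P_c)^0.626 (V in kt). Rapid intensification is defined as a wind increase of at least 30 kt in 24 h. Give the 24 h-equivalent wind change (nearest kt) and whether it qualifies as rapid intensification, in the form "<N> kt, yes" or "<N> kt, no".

44 kt, yes

V₁: ΔP = 55, V ≈ 5.88 × 55^0.626 ≈ 72.25 kt.
V₂: ΔP = 84, V ≈ 5.88 × 84^0.626 ≈ 94.18 kt.
ΔV over 12 h = 21.93 kt → 24 h equivalent = 21.93 × 24/12 ≈ 43.86 kt.
44 kt ≥ 30 kt ⇒ rapid intensification.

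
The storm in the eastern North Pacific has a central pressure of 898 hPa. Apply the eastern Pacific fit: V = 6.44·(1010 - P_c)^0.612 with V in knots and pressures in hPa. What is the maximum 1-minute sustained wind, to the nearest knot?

116 kt

ΔP = 1010 − 898 = 112 hPa.
112^0.612 ≈ 17.952.
V ≈ 6.44 × 17.952 ≈ 115.6 kt.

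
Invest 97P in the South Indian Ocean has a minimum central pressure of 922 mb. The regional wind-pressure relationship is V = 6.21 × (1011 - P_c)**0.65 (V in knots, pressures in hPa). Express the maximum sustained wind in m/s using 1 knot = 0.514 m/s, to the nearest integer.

59 m/s

ΔP = 1011 − 922 = 89 mb.
V ≈ 6.21 × 89^0.65 = 6.21 × 18.497 ≈ 114.867 kt.
114.867 × 0.514 ≈ 59.04 m/s → 59 m/s.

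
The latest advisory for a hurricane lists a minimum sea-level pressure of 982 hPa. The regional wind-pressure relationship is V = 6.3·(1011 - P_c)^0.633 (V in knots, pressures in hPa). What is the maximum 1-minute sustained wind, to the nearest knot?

ΔP = 1011 − 982 = 29 hPa.
29^0.633 ≈ 8.427.
V ≈ 6.3 × 8.427 ≈ 53.1 kt.

53 kt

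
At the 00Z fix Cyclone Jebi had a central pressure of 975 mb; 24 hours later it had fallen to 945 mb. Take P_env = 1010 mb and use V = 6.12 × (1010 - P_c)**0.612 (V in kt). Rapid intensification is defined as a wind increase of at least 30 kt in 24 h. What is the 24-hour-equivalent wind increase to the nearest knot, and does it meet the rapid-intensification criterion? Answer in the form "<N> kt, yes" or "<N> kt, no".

25 kt, no

V₁: ΔP = 35, V ≈ 6.12 × 35^0.612 ≈ 53.92 kt.
V₂: ΔP = 65, V ≈ 6.12 × 65^0.612 ≈ 78.75 kt.
ΔV over 24 h = 24.83 kt → 24 h equivalent = 24.83 × 24/24 ≈ 24.83 kt.
25 kt < 30 kt ⇒ not rapid intensification.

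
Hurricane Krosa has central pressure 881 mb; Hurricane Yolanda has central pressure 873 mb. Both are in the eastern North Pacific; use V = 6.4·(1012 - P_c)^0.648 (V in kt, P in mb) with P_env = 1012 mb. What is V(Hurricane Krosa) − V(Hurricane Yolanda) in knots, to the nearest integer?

Hurricane Krosa: ΔP = 131; V ≈ 6.4 × 131^0.648 ≈ 150.72 kt.
Hurricane Yolanda: ΔP = 139; V ≈ 6.4 × 139^0.648 ≈ 156.62 kt.
Difference ≈ 150.72 − 156.62 = -5.90 → -6 kt.

-6 kt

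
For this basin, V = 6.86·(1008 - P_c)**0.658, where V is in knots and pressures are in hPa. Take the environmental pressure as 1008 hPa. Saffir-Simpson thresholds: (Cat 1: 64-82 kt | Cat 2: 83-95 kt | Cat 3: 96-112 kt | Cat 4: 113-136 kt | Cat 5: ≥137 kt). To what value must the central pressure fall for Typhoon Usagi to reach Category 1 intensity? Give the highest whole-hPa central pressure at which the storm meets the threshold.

Category 1 begins at V = 64 kt.
Required ΔP = (64/6.86)^(1/0.658) = 9.329^1.520 ≈ 29.78 hPa.
P_c ≤ 1008 − 29.78 = 978.22, so the highest integer P_c is 978 hPa.

978 hPa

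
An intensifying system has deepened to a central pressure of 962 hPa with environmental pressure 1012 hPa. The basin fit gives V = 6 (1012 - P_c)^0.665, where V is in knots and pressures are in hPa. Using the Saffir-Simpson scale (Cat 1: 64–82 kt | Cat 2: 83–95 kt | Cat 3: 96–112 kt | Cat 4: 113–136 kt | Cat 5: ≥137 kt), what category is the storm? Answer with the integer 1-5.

1

ΔP = 1012 − 962 = 50 hPa.
V ≈ 6 × 50^0.665 = 6 × 13.48 ≈ 81 kt.
81 kt falls in the Category 1 band.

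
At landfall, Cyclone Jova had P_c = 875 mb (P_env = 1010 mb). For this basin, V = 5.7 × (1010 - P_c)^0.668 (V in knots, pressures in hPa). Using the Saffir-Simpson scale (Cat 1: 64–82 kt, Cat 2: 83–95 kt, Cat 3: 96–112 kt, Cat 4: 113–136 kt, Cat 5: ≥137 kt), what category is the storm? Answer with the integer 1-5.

ΔP = 1010 − 875 = 135 mb.
V ≈ 5.7 × 135^0.668 = 5.7 × 26.49 ≈ 151 kt.
151 kt falls in the Category 5 band.

5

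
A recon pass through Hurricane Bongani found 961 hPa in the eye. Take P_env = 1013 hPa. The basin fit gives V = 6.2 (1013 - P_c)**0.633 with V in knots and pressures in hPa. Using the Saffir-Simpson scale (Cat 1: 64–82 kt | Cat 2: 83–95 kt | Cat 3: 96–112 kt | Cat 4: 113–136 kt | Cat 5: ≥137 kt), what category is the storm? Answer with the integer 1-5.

1

ΔP = 1013 − 961 = 52 hPa.
V ≈ 6.2 × 52^0.633 = 6.2 × 12.20 ≈ 76 kt.
76 kt falls in the Category 1 band.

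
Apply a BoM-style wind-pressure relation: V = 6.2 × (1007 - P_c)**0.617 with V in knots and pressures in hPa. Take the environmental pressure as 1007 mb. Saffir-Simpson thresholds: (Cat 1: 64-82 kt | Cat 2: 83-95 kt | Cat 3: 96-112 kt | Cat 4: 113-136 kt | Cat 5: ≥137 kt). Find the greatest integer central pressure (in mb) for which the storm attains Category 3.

Category 3 begins at V = 96 kt.
Required ΔP = (96/6.2)^(1/0.617) = 15.484^1.621 ≈ 84.82 mb.
P_c ≤ 1007 − 84.82 = 922.18, so the highest integer P_c is 922 mb.

922 mb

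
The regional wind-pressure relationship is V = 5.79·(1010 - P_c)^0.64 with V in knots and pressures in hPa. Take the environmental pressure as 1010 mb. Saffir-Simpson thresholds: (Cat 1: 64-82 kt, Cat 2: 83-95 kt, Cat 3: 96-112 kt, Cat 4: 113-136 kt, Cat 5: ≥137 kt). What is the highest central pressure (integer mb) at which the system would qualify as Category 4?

Category 4 begins at V = 113 kt.
Required ΔP = (113/5.79)^(1/0.64) = 19.516^1.562 ≈ 103.81 mb.
P_c ≤ 1010 − 103.81 = 906.19, so the highest integer P_c is 906 mb.

906 mb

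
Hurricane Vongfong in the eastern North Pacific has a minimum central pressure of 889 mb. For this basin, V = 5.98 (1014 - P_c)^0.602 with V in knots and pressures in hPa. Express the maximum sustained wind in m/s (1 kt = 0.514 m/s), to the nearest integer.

56 m/s

ΔP = 1014 − 889 = 125 mb.
V ≈ 5.98 × 125^0.602 = 5.98 × 18.295 ≈ 109.406 kt.
109.406 × 0.514 ≈ 56.23 m/s → 56 m/s.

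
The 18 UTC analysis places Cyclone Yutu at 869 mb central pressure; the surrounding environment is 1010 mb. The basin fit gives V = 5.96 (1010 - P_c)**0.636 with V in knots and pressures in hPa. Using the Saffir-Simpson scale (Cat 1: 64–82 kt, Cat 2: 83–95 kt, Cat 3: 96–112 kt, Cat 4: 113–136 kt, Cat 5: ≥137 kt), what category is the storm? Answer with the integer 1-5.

ΔP = 1010 − 869 = 141 mb.
V ≈ 5.96 × 141^0.636 = 5.96 × 23.28 ≈ 139 kt.
139 kt falls in the Category 5 band.

5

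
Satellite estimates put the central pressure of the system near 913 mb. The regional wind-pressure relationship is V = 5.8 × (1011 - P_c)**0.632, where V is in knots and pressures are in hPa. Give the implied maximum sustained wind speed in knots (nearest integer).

105 kt

ΔP = 1011 − 913 = 98 mb.
98^0.632 ≈ 18.132.
V ≈ 5.8 × 18.132 ≈ 105.2 kt.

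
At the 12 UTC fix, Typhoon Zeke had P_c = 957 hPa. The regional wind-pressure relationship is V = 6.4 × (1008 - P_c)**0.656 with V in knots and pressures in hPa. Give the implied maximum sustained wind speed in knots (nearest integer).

ΔP = 1008 − 957 = 51 hPa.
51^0.656 ≈ 13.188.
V ≈ 6.4 × 13.188 ≈ 84.4 kt.

84 kt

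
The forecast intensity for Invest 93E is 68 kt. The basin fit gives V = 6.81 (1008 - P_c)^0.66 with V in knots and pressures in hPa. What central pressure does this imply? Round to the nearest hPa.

ΔP = (V / 6.81)^(1/0.66) = (68/6.81)^1.515.
68/6.81 = 9.985; 9.985^1.515 ≈ 32.67 hPa.
P_c = 1008 − 32.67 = 975.33 ≈ 975 hPa.

975 hPa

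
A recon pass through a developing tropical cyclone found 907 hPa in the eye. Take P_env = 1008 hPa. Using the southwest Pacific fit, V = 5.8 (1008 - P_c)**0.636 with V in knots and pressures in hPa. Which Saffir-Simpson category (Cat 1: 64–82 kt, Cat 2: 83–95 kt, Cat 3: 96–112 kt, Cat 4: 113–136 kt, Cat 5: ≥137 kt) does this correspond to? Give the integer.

3

ΔP = 1008 − 907 = 101 hPa.
V ≈ 5.8 × 101^0.636 = 5.8 × 18.83 ≈ 109 kt.
109 kt falls in the Category 3 band.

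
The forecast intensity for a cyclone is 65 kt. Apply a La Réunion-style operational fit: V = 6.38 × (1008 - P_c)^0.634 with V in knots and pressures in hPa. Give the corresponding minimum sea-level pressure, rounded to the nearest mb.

969 mb

ΔP = (V / 6.38)^(1/0.634) = (65/6.38)^1.577.
65/6.38 = 10.188; 10.188^1.577 ≈ 38.91 mb.
P_c = 1008 − 38.91 = 969.09 ≈ 969 mb.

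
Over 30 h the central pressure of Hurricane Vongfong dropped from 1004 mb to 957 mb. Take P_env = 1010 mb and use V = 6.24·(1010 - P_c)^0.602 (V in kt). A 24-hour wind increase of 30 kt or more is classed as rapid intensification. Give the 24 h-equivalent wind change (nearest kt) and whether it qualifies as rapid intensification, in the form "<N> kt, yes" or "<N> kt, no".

40 kt, yes

V₁: ΔP = 6, V ≈ 6.24 × 6^0.602 ≈ 18.35 kt.
V₂: ΔP = 53, V ≈ 6.24 × 53^0.602 ≈ 68.11 kt.
ΔV over 30 h = 49.76 kt → 24 h equivalent = 49.76 × 24/30 ≈ 39.81 kt.
40 kt ≥ 30 kt ⇒ rapid intensification.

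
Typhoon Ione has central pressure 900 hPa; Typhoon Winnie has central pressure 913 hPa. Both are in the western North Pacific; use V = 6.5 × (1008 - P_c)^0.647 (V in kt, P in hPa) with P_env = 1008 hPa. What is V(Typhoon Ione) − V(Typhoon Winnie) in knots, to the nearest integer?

Typhoon Ione: ΔP = 108; V ≈ 6.5 × 108^0.647 ≈ 134.44 kt.
Typhoon Winnie: ΔP = 95; V ≈ 6.5 × 95^0.647 ≈ 123.74 kt.
Difference ≈ 134.44 − 123.74 = 10.70 → 11 kt.

11 kt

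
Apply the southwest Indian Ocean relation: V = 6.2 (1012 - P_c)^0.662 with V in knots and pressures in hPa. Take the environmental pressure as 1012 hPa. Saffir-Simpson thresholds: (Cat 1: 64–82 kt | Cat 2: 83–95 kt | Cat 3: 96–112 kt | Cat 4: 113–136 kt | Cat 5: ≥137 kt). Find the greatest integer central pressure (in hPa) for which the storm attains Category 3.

949 hPa

Category 3 begins at V = 96 kt.
Required ΔP = (96/6.2)^(1/0.662) = 15.484^1.511 ≈ 62.72 hPa.
P_c ≤ 1012 − 62.72 = 949.28, so the highest integer P_c is 949 hPa.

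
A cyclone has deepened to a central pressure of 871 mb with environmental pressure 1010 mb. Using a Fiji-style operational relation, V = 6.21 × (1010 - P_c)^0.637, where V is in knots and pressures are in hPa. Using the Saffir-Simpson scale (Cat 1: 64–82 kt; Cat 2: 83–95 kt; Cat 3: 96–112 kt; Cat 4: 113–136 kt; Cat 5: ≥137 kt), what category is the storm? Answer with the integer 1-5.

5

ΔP = 1010 − 871 = 139 mb.
V ≈ 6.21 × 139^0.637 = 6.21 × 23.18 ≈ 144 kt.
144 kt falls in the Category 5 band.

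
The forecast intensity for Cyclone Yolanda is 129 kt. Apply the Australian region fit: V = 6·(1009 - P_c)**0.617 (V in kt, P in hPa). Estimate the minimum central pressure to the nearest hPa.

ΔP = (V / 6)^(1/0.617) = (129/6)^1.621.
129/6 = 21.500; 21.500^1.621 ≈ 144.39 hPa.
P_c = 1009 − 144.39 = 864.61 ≈ 865 hPa.

865 hPa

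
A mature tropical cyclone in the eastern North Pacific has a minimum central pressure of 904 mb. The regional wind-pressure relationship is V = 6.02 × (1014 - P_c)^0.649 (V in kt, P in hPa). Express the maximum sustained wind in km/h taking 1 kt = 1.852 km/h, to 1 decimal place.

235.6 km/h

ΔP = 1014 − 904 = 110 mb.
V ≈ 6.02 × 110^0.649 = 6.02 × 21.128 ≈ 127.192 kt.
127.192 × 1.852 ≈ 235.56 km/h → 235.6 km/h.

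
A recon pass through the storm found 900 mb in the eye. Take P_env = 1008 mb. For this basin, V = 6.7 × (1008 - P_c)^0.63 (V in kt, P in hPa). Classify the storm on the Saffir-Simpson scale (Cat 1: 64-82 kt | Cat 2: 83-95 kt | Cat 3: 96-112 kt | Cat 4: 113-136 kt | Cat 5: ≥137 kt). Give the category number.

4

ΔP = 1008 − 900 = 108 mb.
V ≈ 6.7 × 108^0.63 = 6.7 × 19.10 ≈ 128 kt.
128 kt falls in the Category 4 band.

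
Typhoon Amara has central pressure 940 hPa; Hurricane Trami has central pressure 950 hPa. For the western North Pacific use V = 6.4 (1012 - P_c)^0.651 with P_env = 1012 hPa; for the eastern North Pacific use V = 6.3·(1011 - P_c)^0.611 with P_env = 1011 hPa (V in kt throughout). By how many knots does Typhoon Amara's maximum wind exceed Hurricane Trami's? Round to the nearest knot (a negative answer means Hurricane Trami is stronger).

Typhoon Amara: ΔP = 72; V ≈ 6.4 × 72^0.651 ≈ 103.59 kt.
Hurricane Trami: ΔP = 61; V ≈ 6.3 × 61^0.611 ≈ 77.66 kt.
Difference ≈ 103.59 − 77.66 = 25.93 → 26 kt.

26 kt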